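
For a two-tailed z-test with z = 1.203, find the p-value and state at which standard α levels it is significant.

p = 2·P(Z > |1.203|) = 2·(1 - Φ(1.203)) ≈ 0.229. Not significant at any standard level.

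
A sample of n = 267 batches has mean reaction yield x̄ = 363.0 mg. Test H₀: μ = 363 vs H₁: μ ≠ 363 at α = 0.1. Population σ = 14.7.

z = (x̄ - μ₀)/(σ/√n) = (363.0 - 363)/(14.7/√267) = 0.0. Critical value: ±1.645. Since |0.0| ≤ 1.645, Fail to reject H₀.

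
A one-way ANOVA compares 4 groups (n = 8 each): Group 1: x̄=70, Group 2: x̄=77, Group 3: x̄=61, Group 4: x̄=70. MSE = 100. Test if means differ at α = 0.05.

Grand mean = 69.5. SS_between = 1032.0, MS_between = 344.0. F = 3.44, F_crit ≈ 2.947. Reject H₀.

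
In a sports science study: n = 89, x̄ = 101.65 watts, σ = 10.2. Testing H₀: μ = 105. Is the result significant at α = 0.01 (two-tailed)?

z = (101.65 - 105)/(10.2/√89) = -3.098. Since |z| > 2.576, significant at α = 0.01.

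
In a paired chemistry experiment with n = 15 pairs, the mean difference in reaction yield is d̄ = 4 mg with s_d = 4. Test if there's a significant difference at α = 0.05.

t = d̄/(s_d/√n) = 4/(4/√15) = 3.873. df = 14, critical t = ±2.145. Reject H₀.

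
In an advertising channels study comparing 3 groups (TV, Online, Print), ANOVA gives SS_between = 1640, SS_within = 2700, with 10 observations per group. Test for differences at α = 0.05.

df_between = 2, df_within = 27. F = MS_between/MS_within = 820.0/100.0 = 8.2. F_crit ≈ 3.354. Reject H₀. At least one mean differs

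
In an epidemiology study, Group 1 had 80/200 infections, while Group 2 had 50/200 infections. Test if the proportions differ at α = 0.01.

p̂₁ = 0.4, p̂₂ = 0.25, pooled p̂ = 0.325. z = 3.203. Critical: ±2.576. Reject H₀.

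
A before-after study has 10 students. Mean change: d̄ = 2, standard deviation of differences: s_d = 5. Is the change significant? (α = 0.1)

t = d̄/(s_d/√n) = 2/(5/√10) = 1.265. df = 9, critical t = ±1.833. Fail to reject H₀.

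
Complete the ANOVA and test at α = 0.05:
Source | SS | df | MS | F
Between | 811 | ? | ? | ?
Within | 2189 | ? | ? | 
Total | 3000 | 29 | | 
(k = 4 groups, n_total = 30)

df_between = 3, df_within = 26. MS_between = 270.33, MS_within = 84.19. F = 3.211, F_crit ≈ 2.975. Reject H₀.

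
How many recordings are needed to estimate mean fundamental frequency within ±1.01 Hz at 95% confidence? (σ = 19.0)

n = (z*σ/E)² = (1.96×19.0/1.01)² = 1359.5 → n = 1360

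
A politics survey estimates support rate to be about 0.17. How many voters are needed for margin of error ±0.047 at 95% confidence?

n = z²p(1-p)/E² = 1.96²×0.17×0.83/0.047² = 245.4 → n = 246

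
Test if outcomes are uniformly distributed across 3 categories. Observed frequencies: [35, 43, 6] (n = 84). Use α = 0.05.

Expected = 28 each. χ² = Σ(O-E)²/E = 27.071. df = 2, critical value = 5.991. Reject H₀.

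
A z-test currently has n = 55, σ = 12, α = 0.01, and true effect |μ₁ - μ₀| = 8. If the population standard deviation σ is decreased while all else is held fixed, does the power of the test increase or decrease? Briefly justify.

Power increases: a smaller σ shrinks the standard error σ/√n, moving the sampling distribution under H₁ further from the critical value.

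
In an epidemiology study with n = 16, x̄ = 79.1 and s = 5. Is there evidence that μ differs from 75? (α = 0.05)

t = (x̄ - μ₀)/(s/√n) = (79.1 - 75)/(5/√16) = 3.28. df = 15, critical t = ±2.131. Reject H₀.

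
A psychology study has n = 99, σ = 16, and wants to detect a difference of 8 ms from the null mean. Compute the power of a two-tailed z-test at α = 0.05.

SE = σ/√n = 16/√99 = 1.608. Non-centrality λ = d/SE = 8/1.608 = 4.975. Power ≈ Φ(λ - z_{α/2}) = Φ(4.975 - 1.96) = Φ(3.015) = 0.999.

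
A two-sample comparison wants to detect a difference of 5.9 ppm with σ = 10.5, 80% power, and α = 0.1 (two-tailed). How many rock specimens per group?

n per group = 2(z_α/2 + z_β)²σ²/d² = 2×(1.645 + 0.84)²×10.5²/5.9² = 39.1 → n = 40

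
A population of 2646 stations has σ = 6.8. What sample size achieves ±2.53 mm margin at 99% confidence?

Without FPC: n₀ = (2.576×6.8/2.53)² = 47.937. With FPC: n = n₀N/(n₀+N-1) = 47.1 → n = 48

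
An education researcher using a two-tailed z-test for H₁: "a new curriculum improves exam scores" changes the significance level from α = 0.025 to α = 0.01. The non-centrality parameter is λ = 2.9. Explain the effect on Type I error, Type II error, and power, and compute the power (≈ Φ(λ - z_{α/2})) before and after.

Decreasing α from 0.025 to 0.01:
• Type I error rate decreases (α is the Type I rate by definition).
• Critical value moves from z_{α/2} = 2.241 to 2.576, so power = Φ(λ - z_{α/2}) goes from Φ(2.9 - 2.241) = 0.745 to Φ(2.9 - 2.576) = 0.627.
• Type II error rate β = 1 - power therefore increases (0.255 → 0.373).
Appropriate when false positives are costly — here, adopting a curriculum that gives no real benefit — disruption for nothing.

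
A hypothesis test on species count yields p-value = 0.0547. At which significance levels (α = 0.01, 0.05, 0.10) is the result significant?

p = 0.0547. Significant at: α = 0.1.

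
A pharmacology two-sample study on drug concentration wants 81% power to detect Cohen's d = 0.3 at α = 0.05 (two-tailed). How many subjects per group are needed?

z_{α/2} = 1.96, z_β = Φ⁻¹(0.81) = 0.878. For small effect (d = 0.3): n per group = 2(z_{α/2} + z_β)²/d² = 2(1.96 + 0.878)²/0.3² = 179.0 → 179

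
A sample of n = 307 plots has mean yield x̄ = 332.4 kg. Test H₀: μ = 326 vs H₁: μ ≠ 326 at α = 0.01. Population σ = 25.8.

z = (x̄ - μ₀)/(σ/√n) = (332.4 - 326)/(25.8/√307) = 4.346. Critical value: ±2.576. Since |4.346| > 2.576, Reject H₀.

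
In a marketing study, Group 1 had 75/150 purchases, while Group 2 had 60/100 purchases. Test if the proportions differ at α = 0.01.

p̂₁ = 0.5, p̂₂ = 0.6, pooled p̂ = 0.54. z = -1.554. Critical: ±2.576. Fail to reject H₀.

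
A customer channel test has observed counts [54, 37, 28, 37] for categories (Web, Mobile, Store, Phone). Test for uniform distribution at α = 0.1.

Expected = 39 each. χ² = Σ(O-E)²/E = 9.077. df = 3, critical value = 6.251. Reject H₀.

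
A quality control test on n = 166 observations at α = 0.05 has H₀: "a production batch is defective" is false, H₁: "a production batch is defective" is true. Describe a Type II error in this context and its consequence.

Type II error: failing to reject H₀ when it is false — concluding that a production batch is defective is not supported when in fact it is. Consequence: shipping a defective batch — faulty products reach customers.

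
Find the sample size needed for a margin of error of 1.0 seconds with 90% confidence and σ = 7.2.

n = (z*σ/E)² = (1.645×7.2/1.0)² = 140.3 → n = 141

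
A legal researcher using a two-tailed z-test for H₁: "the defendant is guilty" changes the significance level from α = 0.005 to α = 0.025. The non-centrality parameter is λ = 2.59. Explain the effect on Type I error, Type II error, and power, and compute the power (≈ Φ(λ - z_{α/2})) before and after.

Increasing α from 0.005 to 0.025:
• Type I error rate increases (α is the Type I rate by definition).
• Critical value moves from z_{α/2} = 2.807 to 2.241, so power = Φ(λ - z_{α/2}) goes from Φ(2.59 - 2.807) = 0.414 to Φ(2.59 - 2.241) = 0.636.
• Type II error rate β = 1 - power therefore decreases (0.586 → 0.364).
Appropriate when false negatives are costly — here, acquitting a guilty person.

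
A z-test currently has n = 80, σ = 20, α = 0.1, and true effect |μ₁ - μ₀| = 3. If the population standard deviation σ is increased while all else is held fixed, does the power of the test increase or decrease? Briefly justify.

Power decreases: a larger σ inflates the standard error σ/√n, pulling the sampling distribution under H₁ back toward the critical value.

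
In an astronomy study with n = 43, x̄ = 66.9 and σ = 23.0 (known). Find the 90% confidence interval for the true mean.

CI = x̄ ± z*(σ/√n) = 66.9 ± 1.645(23.0/√43) = 66.9 ± 5.77 = (61.13, 72.67)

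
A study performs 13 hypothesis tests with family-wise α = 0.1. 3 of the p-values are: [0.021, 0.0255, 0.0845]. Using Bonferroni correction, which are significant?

Bonferroni α = 0.1/13 = 0.00769. None of the given p-values are significant.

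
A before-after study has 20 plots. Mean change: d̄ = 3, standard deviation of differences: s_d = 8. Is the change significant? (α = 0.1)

t = d̄/(s_d/√n) = 3/(8/√20) = 1.677. df = 19, critical t = ±1.729. Fail to reject H₀.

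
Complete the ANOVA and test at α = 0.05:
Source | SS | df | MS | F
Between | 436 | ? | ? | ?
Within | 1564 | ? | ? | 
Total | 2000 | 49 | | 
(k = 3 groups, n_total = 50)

df_between = 2, df_within = 47. MS_between = 218.0, MS_within = 33.28. F = 6.551, F_crit ≈ 3.195. Reject H₀.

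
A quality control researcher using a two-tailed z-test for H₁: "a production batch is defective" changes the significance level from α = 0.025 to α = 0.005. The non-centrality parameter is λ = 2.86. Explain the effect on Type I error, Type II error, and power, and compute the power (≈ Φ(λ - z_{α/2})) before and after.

Decreasing α from 0.025 to 0.005:
• Type I error rate decreases (α is the Type I rate by definition).
• Critical value moves from z_{α/2} = 2.241 to 2.807, so power = Φ(λ - z_{α/2}) goes from Φ(2.86 - 2.241) = 0.732 to Φ(2.86 - 2.807) = 0.521.
• Type II error rate β = 1 - power therefore increases (0.268 → 0.479).
Appropriate when false positives are costly — here, scrapping a good batch — wasted material and cost for no reason.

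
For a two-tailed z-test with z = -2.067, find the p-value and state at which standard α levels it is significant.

p = 2·P(Z > |-2.067|) = 2·(1 - Φ(2.067)) ≈ 0.0387. Significant at α = 0.1; Significant at α = 0.05.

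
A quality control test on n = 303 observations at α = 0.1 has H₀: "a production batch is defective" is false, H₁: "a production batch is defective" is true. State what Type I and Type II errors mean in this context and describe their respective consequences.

Type I (false positive): concluding that a production batch is defective when it is not — scrapping a good batch — wasted material and cost for no reason. Type II (false negative): failing to conclude that a production batch is defective when it is — shipping a defective batch — faulty products reach customers. Which is costlier depends on domain priorities and is a judgement call rather than a statistical fact.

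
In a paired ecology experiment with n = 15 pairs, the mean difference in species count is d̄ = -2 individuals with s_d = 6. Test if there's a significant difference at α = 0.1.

t = d̄/(s_d/√n) = -2/(6/√15) = -1.291. df = 14, critical t = ±1.761. Fail to reject H₀.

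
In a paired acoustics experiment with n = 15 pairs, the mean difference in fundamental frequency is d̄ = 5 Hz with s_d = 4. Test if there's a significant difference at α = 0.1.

t = d̄/(s_d/√n) = 5/(4/√15) = 4.841. df = 14, critical t = ±1.761. Reject H₀.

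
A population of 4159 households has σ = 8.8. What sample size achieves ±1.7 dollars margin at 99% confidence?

Without FPC: n₀ = (2.576×8.8/1.7)² = 177.811. With FPC: n = n₀N/(n₀+N-1) = 170.6 → n = 171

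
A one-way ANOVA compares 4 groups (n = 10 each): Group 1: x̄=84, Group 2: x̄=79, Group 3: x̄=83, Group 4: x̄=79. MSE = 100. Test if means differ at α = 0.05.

Grand mean = 81.25. SS_between = 207.5, MS_between = 69.17. F = 0.692, F_crit ≈ 2.866. Fail to reject H₀.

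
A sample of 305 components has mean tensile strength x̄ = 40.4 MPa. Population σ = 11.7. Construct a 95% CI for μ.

CI = x̄ ± z*(σ/√n) = 40.4 ± 1.96(11.7/√305) = 40.4 ± 1.31 = (39.09, 41.71)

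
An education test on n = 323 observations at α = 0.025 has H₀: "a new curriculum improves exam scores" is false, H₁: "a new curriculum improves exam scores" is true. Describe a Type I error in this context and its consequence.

Type I error: rejecting H₀ when it is true — concluding that a new curriculum improves exam scores when in fact it is not. Consequence: adopting a curriculum that gives no real benefit — disruption for nothing.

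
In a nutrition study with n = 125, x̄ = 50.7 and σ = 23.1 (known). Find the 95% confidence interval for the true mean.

CI = x̄ ± z*(σ/√n) = 50.7 ± 1.96(23.1/√125) = 50.7 ± 4.05 = (46.65, 54.75)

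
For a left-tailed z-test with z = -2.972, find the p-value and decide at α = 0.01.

p = P(Z < -2.972) = Φ(-2.972) ≈ 0.0015. Since p < 0.01, reject H₀ (significant) at α = 0.01.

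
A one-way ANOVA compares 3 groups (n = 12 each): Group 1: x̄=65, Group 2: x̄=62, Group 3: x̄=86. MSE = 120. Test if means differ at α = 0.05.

Grand mean = 71.0. SS_between = 4104.0, MS_between = 2052.0. F = 17.1, F_crit ≈ 3.285. Reject H₀.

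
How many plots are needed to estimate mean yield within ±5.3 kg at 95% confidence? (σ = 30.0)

n = (z*σ/E)² = (1.96×30.0/5.3)² = 123.1 → n = 124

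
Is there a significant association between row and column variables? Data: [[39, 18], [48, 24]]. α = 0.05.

χ² = 0.045. df = 1, critical = 3.841. Fail to reject H₀. No evidence of dependence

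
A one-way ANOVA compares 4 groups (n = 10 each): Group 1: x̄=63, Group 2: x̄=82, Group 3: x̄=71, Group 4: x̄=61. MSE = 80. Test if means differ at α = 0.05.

Grand mean = 69.25. SS_between = 2727.5, MS_between = 909.17. F = 11.365, F_crit ≈ 2.866. Reject H₀.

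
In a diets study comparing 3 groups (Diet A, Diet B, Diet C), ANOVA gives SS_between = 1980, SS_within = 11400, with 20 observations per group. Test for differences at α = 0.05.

df_between = 2, df_within = 57. F = MS_between/MS_within = 990.0/200.0 = 4.95. F_crit ≈ 3.159. Reject H₀. At least one mean differs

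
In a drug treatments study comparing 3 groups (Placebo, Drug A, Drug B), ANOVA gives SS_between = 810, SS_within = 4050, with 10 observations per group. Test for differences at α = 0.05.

df_between = 2, df_within = 27. F = MS_between/MS_within = 405.0/150.0 = 2.7. F_crit ≈ 3.354. Fail to reject H₀.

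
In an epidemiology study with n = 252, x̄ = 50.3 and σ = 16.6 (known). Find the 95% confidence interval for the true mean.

CI = x̄ ± z*(σ/√n) = 50.3 ± 1.96(16.6/√252) = 50.3 ± 2.05 = (48.25, 52.35)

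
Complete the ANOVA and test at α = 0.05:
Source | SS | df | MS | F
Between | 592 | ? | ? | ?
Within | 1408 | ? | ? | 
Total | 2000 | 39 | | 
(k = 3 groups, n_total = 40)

df_between = 2, df_within = 37. MS_between = 296.0, MS_within = 38.05. F = 7.778, F_crit ≈ 3.252. Reject H₀.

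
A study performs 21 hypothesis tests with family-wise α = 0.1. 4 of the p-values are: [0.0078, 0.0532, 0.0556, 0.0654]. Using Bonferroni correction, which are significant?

Bonferroni α = 0.1/21 = 0.00476. None of the given p-values are significant.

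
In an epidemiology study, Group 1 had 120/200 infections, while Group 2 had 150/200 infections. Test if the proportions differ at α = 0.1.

p̂₁ = 0.6, p̂₂ = 0.75, pooled p̂ = 0.675. z = -3.203. Critical: ±1.645. Reject H₀.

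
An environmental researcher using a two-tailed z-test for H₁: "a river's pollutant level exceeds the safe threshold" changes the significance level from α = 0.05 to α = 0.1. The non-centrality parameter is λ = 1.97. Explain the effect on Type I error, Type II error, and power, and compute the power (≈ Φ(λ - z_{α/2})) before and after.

Increasing α from 0.05 to 0.1:
• Type I error rate increases (α is the Type I rate by definition).
• Critical value moves from z_{α/2} = 1.96 to 1.645, so power = Φ(λ - z_{α/2}) goes from Φ(1.97 - 1.96) = 0.504 to Φ(1.97 - 1.645) = 0.627.
• Type II error rate β = 1 - power therefore decreases (0.496 → 0.373).
Appropriate when false negatives are costly — here, allowing unsafe pollution to continue.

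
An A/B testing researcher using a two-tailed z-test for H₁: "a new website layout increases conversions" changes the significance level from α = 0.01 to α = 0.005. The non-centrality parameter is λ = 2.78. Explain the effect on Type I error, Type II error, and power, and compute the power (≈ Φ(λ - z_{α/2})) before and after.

Decreasing α from 0.01 to 0.005:
• Type I error rate decreases (α is the Type I rate by definition).
• Critical value moves from z_{α/2} = 2.576 to 2.807, so power = Φ(λ - z_{α/2}) goes from Φ(2.78 - 2.576) = 0.581 to Φ(2.78 - 2.807) = 0.489.
• Type II error rate β = 1 - power therefore increases (0.419 → 0.511).
Appropriate when false positives are costly — here, rolling out a layout that doesn't actually help — wasted engineering effort.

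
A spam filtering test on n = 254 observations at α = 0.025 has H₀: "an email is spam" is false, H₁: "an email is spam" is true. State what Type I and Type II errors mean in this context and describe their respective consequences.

Type I (false positive): concluding that an email is spam when it is not — a legitimate email is sent to the spam folder and the user misses it. Type II (false negative): failing to conclude that an email is spam when it is — a spam email lands in the inbox. Which is costlier depends on domain priorities and is a judgement call rather than a statistical fact.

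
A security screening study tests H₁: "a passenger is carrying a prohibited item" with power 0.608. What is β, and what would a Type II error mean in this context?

β = 1 - power = 1 - 0.608 = 0.392. A Type II error is failing to reject H₀ when H₀ is false (false negative) — here, failing to conclude that a passenger is carrying a prohibited item when in fact it is true. Consequence: letting a prohibited item through — security breach.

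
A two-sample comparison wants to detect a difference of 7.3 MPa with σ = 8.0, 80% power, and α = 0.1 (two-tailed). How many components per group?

n per group = 2(z_α/2 + z_β)²σ²/d² = 2×(1.645 + 0.84)²×8.0²/7.3² = 14.8 → n = 15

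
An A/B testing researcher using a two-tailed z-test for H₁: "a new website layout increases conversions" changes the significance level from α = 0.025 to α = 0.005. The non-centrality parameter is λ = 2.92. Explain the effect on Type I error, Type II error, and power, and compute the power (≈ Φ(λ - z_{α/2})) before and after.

Decreasing α from 0.025 to 0.005:
• Type I error rate decreases (α is the Type I rate by definition).
• Critical value moves from z_{α/2} = 2.241 to 2.807, so power = Φ(λ - z_{α/2}) goes from Φ(2.92 - 2.241) = 0.751 to Φ(2.92 - 2.807) = 0.545.
• Type II error rate β = 1 - power therefore increases (0.249 → 0.455).
Appropriate when false positives are costly — here, rolling out a layout that doesn't actually help — wasted engineering effort.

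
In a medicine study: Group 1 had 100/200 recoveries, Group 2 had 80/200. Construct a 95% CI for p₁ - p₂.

p̂₁ = 0.5, p̂₂ = 0.4. Difference = 0.1. CI = (0.003, 0.197)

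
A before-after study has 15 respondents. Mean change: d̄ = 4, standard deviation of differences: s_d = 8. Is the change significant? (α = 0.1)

t = d̄/(s_d/√n) = 4/(8/√15) = 1.936. df = 14, critical t = ±1.761. Reject H₀.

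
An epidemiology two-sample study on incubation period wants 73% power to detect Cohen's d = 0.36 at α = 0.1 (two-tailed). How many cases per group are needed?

z_{α/2} = 1.645, z_β = Φ⁻¹(0.73) = 0.613. For small effect (d = 0.36): n per group = 2(z_{α/2} + z_β)²/d² = 2(1.645 + 0.613)²/0.36² = 78.7 → 79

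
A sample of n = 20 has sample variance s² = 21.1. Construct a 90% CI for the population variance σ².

df = 19. χ²_{0.05} = 30.144, χ²_{0.95} = 10.117. CI for σ² = ((n-1)s²/χ²_{α/2}, (n-1)s²/χ²_{1-α/2}) = (19·21.1/30.144, 19·21.1/10.117) = (13.3, 39.63)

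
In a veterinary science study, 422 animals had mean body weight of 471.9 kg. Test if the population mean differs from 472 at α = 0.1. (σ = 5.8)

z = (x̄ - μ₀)/(σ/√n) = (471.9 - 472)/(5.8/√422) = -0.354. Critical value: ±1.645. Since |-0.354| ≤ 1.645, Fail to reject H₀.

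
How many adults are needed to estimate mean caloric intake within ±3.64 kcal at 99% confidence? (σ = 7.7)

n = (z*σ/E)² = (2.576×7.7/3.64)² = 29.7 → n = 30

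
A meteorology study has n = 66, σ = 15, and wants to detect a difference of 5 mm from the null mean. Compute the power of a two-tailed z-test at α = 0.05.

SE = σ/√n = 15/√66 = 1.846. Non-centrality λ = d/SE = 5/1.846 = 2.708. Power ≈ Φ(λ - z_{α/2}) = Φ(2.708 - 1.96) = Φ(0.748) = 0.773.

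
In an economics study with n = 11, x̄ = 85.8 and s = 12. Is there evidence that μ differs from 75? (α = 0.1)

t = (x̄ - μ₀)/(s/√n) = (85.8 - 75)/(12/√11) = 2.985. df = 10, critical t = ±1.812. Reject H₀.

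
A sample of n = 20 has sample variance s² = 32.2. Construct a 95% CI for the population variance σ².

df = 19. χ²_{0.025} = 32.852, χ²_{0.975} = 8.907. CI for σ² = ((n-1)s²/χ²_{α/2}, (n-1)s²/χ²_{1-α/2}) = (19·32.2/32.852, 19·32.2/8.907) = (18.62, 68.69)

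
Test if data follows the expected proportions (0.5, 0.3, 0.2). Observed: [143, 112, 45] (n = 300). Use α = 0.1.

Expected: [150.0, 90.0, 60.0]. χ² = 9.454. df = 2, critical = 4.605. Reject H₀.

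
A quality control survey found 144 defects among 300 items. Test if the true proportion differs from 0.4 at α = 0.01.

p̂ = 0.48, p₀ = 0.4. z = (p̂ - p₀)/√(p₀(1-p₀)/n) = 2.828. Critical: ±2.576. Reject H₀.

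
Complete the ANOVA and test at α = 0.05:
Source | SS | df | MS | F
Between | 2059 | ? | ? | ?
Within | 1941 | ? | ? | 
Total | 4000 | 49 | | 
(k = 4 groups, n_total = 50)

df_between = 3, df_within = 46. MS_between = 686.33, MS_within = 42.2. F = 16.265, F_crit ≈ 2.807. Reject H₀.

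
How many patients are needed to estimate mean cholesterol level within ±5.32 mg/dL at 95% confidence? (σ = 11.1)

n = (z*σ/E)² = (1.96×11.1/5.32)² = 16.7 → n = 17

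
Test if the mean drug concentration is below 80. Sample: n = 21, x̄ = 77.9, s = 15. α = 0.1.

t = (77.9 - 80)/(15/√21) = -0.642, df = 20. Critical t = -1.325. Fail to reject H₀.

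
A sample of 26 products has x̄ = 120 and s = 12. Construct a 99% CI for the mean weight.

CI = x̄ ± t*(s/√n) = 120 ± 2.787(12/√26) = (113.44, 126.56)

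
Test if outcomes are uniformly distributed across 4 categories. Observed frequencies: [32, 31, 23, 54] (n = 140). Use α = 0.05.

Expected = 35 each. χ² = Σ(O-E)²/E = 15.143. df = 3, critical value = 7.815. Reject H₀.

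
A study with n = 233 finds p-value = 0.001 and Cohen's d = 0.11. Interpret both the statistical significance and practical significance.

Statistically significant (p = 0.001 < 0.05). Cohen's d = 0.11 indicates a very small effect size. Both statistical and practical significance should be considered.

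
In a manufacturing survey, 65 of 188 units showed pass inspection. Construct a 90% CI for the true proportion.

p̂ = 0.346. CI = p̂ ± z*√(p̂(1-p̂)/n) = (0.289, 0.403)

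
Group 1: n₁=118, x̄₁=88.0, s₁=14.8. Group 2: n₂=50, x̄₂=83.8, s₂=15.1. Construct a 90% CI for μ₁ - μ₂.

Difference = 4.2. SE = √(14.8²/118 + 15.1²/50) = 2.533. CI = (0.03, 8.37)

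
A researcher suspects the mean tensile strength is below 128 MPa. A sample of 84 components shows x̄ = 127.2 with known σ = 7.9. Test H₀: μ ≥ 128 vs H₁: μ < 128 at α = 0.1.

z = -0.928. Critical value: -1.28. Fail to reject H₀.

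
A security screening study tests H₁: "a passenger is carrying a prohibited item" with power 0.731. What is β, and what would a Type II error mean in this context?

β = 1 - power = 1 - 0.731 = 0.269. A Type II error is failing to reject H₀ when H₀ is false (false negative) — here, failing to conclude that a passenger is carrying a prohibited item when in fact it is true. Consequence: letting a prohibited item through — security breach.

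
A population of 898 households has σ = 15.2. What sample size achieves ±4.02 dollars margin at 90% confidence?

Without FPC: n₀ = (1.645×15.2/4.02)² = 38.687. With FPC: n = n₀N/(n₀+N-1) = 37.1 → n = 38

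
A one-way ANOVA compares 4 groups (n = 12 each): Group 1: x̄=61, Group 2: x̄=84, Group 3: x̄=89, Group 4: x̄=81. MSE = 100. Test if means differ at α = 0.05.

Grand mean = 78.75. SS_between = 5433.0, MS_between = 1811.0. F = 18.11, F_crit ≈ 2.816. Reject H₀.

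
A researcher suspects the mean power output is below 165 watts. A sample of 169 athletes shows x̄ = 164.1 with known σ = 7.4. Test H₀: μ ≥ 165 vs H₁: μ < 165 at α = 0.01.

z = -1.581. Critical value: -2.33. Fail to reject H₀.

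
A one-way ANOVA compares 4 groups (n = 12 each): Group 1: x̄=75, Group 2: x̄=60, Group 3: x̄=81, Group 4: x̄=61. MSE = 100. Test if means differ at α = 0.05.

Grand mean = 69.25. SS_between = 3897.0, MS_between = 1299.0. F = 12.99, F_crit ≈ 2.816. Reject H₀.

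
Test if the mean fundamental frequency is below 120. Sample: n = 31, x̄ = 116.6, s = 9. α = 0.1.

t = (116.6 - 120)/(9/√31) = -2.103, df = 30. Critical t = -1.31. Reject H₀.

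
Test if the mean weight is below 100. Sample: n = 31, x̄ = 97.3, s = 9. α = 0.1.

t = (97.3 - 100)/(9/√31) = -1.67, df = 30. Critical t = -1.31. Reject H₀.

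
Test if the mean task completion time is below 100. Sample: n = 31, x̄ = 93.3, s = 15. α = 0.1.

t = (93.3 - 100)/(15/√31) = -2.487, df = 30. Critical t = -1.31. Reject H₀.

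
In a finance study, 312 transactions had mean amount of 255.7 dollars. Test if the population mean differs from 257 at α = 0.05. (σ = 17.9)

z = (x̄ - μ₀)/(σ/√n) = (255.7 - 257)/(17.9/√312) = -1.283. Critical value: ±1.96. Since |-1.283| ≤ 1.96, Fail to reject H₀.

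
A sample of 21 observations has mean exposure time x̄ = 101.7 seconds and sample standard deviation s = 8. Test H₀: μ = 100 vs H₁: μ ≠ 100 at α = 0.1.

t = (x̄ - μ₀)/(s/√n) = (101.7 - 100)/(8/√21) = 0.974. df = 20, critical t = ±1.725. Fail to reject H₀.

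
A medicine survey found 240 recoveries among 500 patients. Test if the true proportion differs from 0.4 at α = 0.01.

p̂ = 0.48, p₀ = 0.4. z = (p̂ - p₀)/√(p₀(1-p₀)/n) = 3.651. Critical: ±2.576. Reject H₀.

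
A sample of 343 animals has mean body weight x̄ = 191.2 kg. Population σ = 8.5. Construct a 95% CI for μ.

CI = x̄ ± z*(σ/√n) = 191.2 ± 1.96(8.5/√343) = 191.2 ± 0.9 = (190.3, 192.1)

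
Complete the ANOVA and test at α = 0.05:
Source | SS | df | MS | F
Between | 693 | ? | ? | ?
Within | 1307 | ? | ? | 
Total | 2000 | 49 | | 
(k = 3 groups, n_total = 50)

df_between = 2, df_within = 47. MS_between = 346.5, MS_within = 27.81. F = 12.46, F_crit ≈ 3.195. Reject H₀.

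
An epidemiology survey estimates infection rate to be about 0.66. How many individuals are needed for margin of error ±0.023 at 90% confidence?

n = z²p(1-p)/E² = 1.645²×0.66×0.34/0.023² = 1147.9 → n = 1148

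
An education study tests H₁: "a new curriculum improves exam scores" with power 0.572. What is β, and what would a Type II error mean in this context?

β = 1 - power = 1 - 0.572 = 0.428. A Type II error is failing to reject H₀ when H₀ is false (false negative) — here, failing to conclude that a new curriculum improves exam scores when in fact it is true. Consequence: keeping the old curriculum when the new one would have helped students.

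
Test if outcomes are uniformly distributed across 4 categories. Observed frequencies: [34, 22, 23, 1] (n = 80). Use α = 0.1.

Expected = 20 each. χ² = Σ(O-E)²/E = 28.5. df = 3, critical value = 6.251. Reject H₀.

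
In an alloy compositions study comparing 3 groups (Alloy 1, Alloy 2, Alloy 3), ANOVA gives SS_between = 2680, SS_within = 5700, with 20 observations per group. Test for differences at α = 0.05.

df_between = 2, df_within = 57. F = MS_between/MS_within = 1340.0/100.0 = 13.4. F_crit ≈ 3.159. Reject H₀. At least one mean differs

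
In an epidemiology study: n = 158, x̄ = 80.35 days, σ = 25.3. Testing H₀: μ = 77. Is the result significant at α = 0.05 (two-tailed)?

z = (80.35 - 77)/(25.3/√158) = 1.664. Since |z| ≤ 1.96, not significant at α = 0.05.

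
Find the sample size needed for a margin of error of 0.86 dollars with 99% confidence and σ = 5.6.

n = (z*σ/E)² = (2.576×5.6/0.86)² = 281.4 → n = 282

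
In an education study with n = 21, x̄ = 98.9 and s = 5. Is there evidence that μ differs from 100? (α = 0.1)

t = (x̄ - μ₀)/(s/√n) = (98.9 - 100)/(5/√21) = -1.008. df = 20, critical t = ±1.725. Fail to reject H₀.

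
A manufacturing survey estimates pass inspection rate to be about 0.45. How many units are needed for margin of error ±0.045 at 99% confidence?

n = z²p(1-p)/E² = 2.576²×0.45×0.55/0.045² = 811.04 → n = 812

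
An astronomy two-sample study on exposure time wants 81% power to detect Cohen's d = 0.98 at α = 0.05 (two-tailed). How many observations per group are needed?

z_{α/2} = 1.96, z_β = Φ⁻¹(0.81) = 0.878. For large effect (d = 0.98): n per group = 2(z_{α/2} + z_β)²/d² = 2(1.96 + 0.878)²/0.98² = 16.8 → 17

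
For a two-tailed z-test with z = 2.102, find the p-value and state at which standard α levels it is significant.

p = 2·P(Z > |2.102|) = 2·(1 - Φ(2.102)) ≈ 0.0356. Significant at α = 0.1; Significant at α = 0.05.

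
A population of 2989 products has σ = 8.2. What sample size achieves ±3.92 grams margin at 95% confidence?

Without FPC: n₀ = (1.96×8.2/3.92)² = 16.81. With FPC: n = n₀N/(n₀+N-1) = 16.7 → n = 17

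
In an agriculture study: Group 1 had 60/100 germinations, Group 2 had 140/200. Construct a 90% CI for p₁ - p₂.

p̂₁ = 0.6, p̂₂ = 0.7. Difference = -0.1. CI = (-0.197, -0.003)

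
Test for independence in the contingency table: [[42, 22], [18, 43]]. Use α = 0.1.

χ² = 16.322. df = 1, critical = 2.706. Reject H₀. Variables are dependent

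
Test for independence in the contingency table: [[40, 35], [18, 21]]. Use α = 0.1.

χ² = 0.529. df = 1, critical = 2.706. Fail to reject H₀. No evidence of dependence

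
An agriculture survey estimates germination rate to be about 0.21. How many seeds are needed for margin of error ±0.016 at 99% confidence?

n = z²p(1-p)/E² = 2.576²×0.21×0.79/0.016² = 4300.3 → n = 4301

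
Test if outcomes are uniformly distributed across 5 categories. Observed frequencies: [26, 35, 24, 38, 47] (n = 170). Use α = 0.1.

Expected = 34 each. χ² = Σ(O-E)²/E = 10.294. df = 4, critical value = 7.779. Reject H₀.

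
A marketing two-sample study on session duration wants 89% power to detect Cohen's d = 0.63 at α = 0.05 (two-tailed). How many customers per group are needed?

z_{α/2} = 1.96, z_β = Φ⁻¹(0.89) = 1.227. For medium effect (d = 0.63): n per group = 2(z_{α/2} + z_β)²/d² = 2(1.96 + 1.227)²/0.63² = 51.2 → 52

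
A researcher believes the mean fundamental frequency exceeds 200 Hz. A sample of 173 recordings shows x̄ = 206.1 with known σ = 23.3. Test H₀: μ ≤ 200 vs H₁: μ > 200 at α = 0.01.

z = 3.443. Critical value: 2.33. Reject H₀.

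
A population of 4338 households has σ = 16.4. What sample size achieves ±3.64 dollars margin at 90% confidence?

Without FPC: n₀ = (1.645×16.4/3.64)² = 54.931. With FPC: n = n₀N/(n₀+N-1) = 54.3 → n = 55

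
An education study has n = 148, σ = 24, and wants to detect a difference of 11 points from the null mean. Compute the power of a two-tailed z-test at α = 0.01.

SE = σ/√n = 24/√148 = 1.973. Non-centrality λ = d/SE = 11/1.973 = 5.576. Power ≈ Φ(λ - z_{α/2}) = Φ(5.576 - 2.576) = Φ(3.0) = 0.999.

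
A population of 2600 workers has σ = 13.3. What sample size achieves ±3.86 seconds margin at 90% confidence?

Without FPC: n₀ = (1.645×13.3/3.86)² = 32.126. With FPC: n = n₀N/(n₀+N-1) = 31.7 → n = 32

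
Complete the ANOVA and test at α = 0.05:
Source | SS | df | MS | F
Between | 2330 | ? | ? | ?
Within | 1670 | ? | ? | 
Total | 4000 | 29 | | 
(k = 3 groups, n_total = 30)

df_between = 2, df_within = 27. MS_between = 1165.0, MS_within = 61.85. F = 18.835, F_crit ≈ 3.354. Reject H₀.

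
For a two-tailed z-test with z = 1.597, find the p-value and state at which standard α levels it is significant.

p = 2·P(Z > |1.597|) = 2·(1 - Φ(1.597)) ≈ 0.1103. Not significant at any standard level.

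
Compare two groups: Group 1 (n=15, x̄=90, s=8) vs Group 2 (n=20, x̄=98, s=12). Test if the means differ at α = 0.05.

Pooled sp = 10.49. t = -2.233, df = 33. Critical t = ±2.035. Reject H₀.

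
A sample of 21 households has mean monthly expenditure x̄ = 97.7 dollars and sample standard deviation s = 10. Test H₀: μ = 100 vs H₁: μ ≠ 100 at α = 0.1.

t = (x̄ - μ₀)/(s/√n) = (97.7 - 100)/(10/√21) = -1.054. df = 20, critical t = ±1.725. Fail to reject H₀.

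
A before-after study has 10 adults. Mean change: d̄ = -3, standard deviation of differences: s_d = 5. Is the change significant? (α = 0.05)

t = d̄/(s_d/√n) = -3/(5/√10) = -1.897. df = 9, critical t = ±2.262. Fail to reject H₀.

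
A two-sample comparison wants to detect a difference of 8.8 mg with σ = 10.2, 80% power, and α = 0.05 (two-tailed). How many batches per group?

n per group = 2(z_α/2 + z_β)²σ²/d² = 2×(1.96 + 0.84)²×10.2²/8.8² = 21.1 → n = 22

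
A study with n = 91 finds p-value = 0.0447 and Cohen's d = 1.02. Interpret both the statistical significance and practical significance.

Statistically significant (p = 0.0447 < 0.05). Cohen's d = 1.02 indicates a large effect size. Both statistical and practical significance should be considered.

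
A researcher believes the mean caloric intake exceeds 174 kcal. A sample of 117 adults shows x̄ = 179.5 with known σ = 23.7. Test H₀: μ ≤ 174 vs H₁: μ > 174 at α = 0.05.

z = 2.51. Critical value: 1.645. Reject H₀.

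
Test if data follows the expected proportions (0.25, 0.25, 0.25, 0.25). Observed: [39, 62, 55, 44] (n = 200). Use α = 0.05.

Expected: [50.0, 50.0, 50.0, 50.0]. χ² = 6.52. df = 3, critical = 7.815. Fail to reject H₀.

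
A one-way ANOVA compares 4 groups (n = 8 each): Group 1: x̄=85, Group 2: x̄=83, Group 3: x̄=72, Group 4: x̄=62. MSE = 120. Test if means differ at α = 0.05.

Grand mean = 75.5. SS_between = 2728.0, MS_between = 909.33. F = 7.578, F_crit ≈ 2.947. Reject H₀.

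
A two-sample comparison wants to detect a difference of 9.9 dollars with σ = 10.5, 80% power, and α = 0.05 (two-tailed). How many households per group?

n per group = 2(z_α/2 + z_β)²σ²/d² = 2×(1.96 + 0.84)²×10.5²/9.9² = 17.6 → n = 18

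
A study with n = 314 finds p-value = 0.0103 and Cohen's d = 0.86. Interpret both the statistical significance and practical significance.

Statistically significant (p = 0.0103 < 0.05). Cohen's d = 0.86 indicates a large effect size. Both statistical and practical significance should be considered.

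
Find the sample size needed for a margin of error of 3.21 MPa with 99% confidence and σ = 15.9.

n = (z*σ/E)² = (2.576×15.9/3.21)² = 162.8 → n = 163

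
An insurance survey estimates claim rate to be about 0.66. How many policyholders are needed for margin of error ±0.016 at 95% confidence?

n = z²p(1-p)/E² = 1.96²×0.66×0.34/0.016² = 3367.4 → n = 3368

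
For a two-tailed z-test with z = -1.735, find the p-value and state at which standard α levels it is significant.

p = 2·P(Z > |-1.735|) = 2·(1 - Φ(1.735)) ≈ 0.0827. Significant at α = 0.1.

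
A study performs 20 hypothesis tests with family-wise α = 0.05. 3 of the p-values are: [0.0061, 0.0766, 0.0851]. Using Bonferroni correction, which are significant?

Bonferroni α = 0.05/20 = 0.0025. None of the given p-values are significant.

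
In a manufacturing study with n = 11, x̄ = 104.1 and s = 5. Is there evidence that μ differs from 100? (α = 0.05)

t = (x̄ - μ₀)/(s/√n) = (104.1 - 100)/(5/√11) = 2.72. df = 10, critical t = ±2.228. Reject H₀.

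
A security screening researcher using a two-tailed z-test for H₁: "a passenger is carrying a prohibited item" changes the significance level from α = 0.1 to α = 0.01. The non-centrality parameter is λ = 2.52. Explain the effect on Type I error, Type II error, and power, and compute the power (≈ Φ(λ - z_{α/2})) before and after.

Decreasing α from 0.1 to 0.01:
• Type I error rate decreases (α is the Type I rate by definition).
• Critical value moves from z_{α/2} = 1.645 to 2.576, so power = Φ(λ - z_{α/2}) goes from Φ(2.52 - 1.645) = 0.809 to Φ(2.52 - 2.576) = 0.478.
• Type II error rate β = 1 - power therefore increases (0.191 → 0.522).
Appropriate when false positives are costly — here, detaining an innocent passenger — delay and inconvenience.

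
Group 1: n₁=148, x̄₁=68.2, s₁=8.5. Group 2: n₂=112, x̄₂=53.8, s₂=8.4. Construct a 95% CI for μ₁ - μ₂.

Difference = 14.4. SE = √(8.5²/148 + 8.4²/112) = 1.057. CI = (12.33, 16.47)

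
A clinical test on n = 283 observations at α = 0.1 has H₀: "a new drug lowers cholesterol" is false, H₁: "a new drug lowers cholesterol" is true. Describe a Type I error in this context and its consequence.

Type I error: rejecting H₀ when it is true — concluding that a new drug lowers cholesterol when in fact it is not. Consequence: approving an ineffective drug — patients take a useless medication and may skip effective alternatives.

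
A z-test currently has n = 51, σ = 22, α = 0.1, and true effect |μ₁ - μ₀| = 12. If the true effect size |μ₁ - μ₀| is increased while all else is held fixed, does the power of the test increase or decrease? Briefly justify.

Power increases: a larger true effect increases the non-centrality λ = |μ₁ - μ₀|/(σ/√n).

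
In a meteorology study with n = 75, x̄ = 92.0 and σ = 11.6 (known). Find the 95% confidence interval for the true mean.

CI = x̄ ± z*(σ/√n) = 92.0 ± 1.96(11.6/√75) = 92.0 ± 2.63 = (89.37, 94.63)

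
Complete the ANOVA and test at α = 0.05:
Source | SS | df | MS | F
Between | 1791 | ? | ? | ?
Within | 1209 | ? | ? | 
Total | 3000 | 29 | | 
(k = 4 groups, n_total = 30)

df_between = 3, df_within = 26. MS_between = 597.0, MS_within = 46.5. F = 12.839, F_crit ≈ 2.975. Reject H₀.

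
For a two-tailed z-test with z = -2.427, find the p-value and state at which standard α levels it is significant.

p = 2·P(Z > |-2.427|) = 2·(1 - Φ(2.427)) ≈ 0.0152. Significant at α = 0.1; Significant at α = 0.05.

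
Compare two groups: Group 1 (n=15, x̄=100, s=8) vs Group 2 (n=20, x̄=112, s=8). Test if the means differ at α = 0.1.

Pooled sp = 8.0. t = -4.392, df = 33. Critical t = ±1.692. Reject H₀.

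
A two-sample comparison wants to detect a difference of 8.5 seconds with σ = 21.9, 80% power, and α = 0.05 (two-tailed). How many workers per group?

n per group = 2(z_α/2 + z_β)²σ²/d² = 2×(1.96 + 0.84)²×21.9²/8.5² = 104.1 → n = 105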